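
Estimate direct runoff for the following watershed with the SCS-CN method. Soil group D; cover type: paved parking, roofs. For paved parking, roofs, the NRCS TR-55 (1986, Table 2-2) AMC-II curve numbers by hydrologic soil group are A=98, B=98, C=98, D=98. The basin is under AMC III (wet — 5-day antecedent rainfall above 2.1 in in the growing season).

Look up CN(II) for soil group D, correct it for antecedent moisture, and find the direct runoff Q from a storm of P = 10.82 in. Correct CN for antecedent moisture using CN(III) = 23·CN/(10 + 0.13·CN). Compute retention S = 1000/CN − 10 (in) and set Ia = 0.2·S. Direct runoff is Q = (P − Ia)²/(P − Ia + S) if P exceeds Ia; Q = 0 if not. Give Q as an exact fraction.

NRCS table: paved parking, roofs, soil group D → CN(II) = 98
CN(III) from CN(II)=98: (23·98)/(10 + 0.13·98) = 112700/1137 ≈ 99.120
S = 1000/(112700/1137) − 10 = 100/1127 in ≈ 0.089 in
Ia = 0.2S: 0.2·0.089 = 0.018 in (exactly 20/1127)
Excess rainfall: 10.820 − 0.018 = 10.802 in; P > Ia so Q > 0
Q: (608707/56350)² ÷ (613707/56350) = 370524211849/34582389450 in (≈ 10.714 in)

Q = 370524211849/34582389450 in ≈ 10.714 in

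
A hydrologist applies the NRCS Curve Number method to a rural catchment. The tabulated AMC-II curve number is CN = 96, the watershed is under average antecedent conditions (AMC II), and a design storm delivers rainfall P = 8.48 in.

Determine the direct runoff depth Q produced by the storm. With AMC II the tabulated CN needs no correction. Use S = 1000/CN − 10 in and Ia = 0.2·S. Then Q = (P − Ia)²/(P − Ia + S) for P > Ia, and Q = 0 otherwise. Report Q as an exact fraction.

Q = 6345361/793200 in ≈ 8.000 in

AMC II — tabulated CN = 96 applies directly.
S = 1000/96 − 10 = 5/12 in ≈ 0.417 in
Initial abstraction Ia = S/5 = (5/12)/5 = 1/12 ≈ 0.083 in
P − Ia = 8.480 − 0.083 = 2519/300 ≈ 8.397 in (> 0, runoff occurs)
Q = (2519/300)²/((2519/300) + 5/12) = (6345361/90000)/(661/75) = 6345361/793200 in ≈ 8.000 in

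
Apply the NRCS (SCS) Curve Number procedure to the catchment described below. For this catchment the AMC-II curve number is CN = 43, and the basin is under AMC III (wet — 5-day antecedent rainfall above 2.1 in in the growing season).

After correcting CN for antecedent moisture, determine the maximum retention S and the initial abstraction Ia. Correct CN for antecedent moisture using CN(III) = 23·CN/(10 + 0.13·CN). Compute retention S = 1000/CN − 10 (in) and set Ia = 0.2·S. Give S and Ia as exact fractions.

CN(III) from CN(II)=43: (23·43)/(10 + 0.13·43) = 98900/1559 ≈ 63.438
Retention S: 1000/CN − 10 with CN=63.438 → S = 5700/989 ≈ 5.763 in
Initial abstraction Ia = S/5 = (5700/989)/5 = 1140/989 ≈ 1.153 in

S = 5700/989 in ≈ 5.763 in; Ia = 1140/989 in ≈ 1.153 in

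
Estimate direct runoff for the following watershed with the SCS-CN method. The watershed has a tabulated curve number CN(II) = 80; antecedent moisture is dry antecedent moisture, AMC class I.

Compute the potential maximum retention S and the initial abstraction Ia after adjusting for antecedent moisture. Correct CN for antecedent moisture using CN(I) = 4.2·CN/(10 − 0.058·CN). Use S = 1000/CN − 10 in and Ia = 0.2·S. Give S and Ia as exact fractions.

S = 125/21 in ≈ 5.952 in; Ia = 25/21 in ≈ 1.190 in

Dry (AMC I): CN(I) = 4.2·80/(10 − 0.058·80) = 336/(134/25) = 4200/67 ≈ 62.687
Max retention: S = 1000/(4200/67) − 10 = 125/21 in (≈ 5.952 in)
Initial abstraction Ia = S/5 = (125/21)/5 = 25/21 ≈ 1.190 in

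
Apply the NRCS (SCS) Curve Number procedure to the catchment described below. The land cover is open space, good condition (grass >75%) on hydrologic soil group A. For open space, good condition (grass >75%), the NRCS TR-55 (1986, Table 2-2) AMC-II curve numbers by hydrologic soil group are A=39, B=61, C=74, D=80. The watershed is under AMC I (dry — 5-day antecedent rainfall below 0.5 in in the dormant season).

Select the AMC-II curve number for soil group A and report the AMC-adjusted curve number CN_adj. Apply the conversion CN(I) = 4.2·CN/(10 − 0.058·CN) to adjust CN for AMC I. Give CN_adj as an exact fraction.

CN_adj = 81900/3869 ≈ 21.168

NRCS table: open space, good condition (grass >75%), soil group A → CN(II) = 39
Adjust CN=39 to AMC I: 4.2·39/(10 − 0.058·39) → (819/5) ÷ (3869/500) = 81900/3869 ≈ 21.168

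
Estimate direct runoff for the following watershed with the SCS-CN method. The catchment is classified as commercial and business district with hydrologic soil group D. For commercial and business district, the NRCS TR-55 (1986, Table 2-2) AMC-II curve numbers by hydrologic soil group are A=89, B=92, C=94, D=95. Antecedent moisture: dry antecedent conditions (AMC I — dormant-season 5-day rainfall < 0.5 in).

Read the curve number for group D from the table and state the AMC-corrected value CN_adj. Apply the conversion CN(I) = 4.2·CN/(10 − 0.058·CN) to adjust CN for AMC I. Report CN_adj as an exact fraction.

NRCS table: commercial and business district, soil group D → CN(II) = 95
CN(I) from CN(II)=95: (4.2·95)/(10 − 0.058·95) = 39900/449 ≈ 88.864

CN_adj = 39900/449 ≈ 88.864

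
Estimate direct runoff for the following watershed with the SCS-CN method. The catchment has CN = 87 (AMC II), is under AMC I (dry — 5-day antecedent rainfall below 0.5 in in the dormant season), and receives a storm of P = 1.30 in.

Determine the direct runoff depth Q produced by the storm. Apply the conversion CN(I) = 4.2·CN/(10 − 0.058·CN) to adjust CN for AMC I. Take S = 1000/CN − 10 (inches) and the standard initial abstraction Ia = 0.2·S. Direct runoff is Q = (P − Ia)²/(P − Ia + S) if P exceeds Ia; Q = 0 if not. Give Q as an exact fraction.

Q = 8891077/106459290 in ≈ 0.084 in

CN(I) from CN(II)=87: (4.2·87)/(10 − 0.058·87) = 182700/2477 ≈ 73.759
Max retention: S = 1000/(182700/2477) − 10 = 6500/1827 in (≈ 3.558 in)
Ia = 0.2S: 0.2·3.558 = 0.712 in (exactly 1300/1827)
Since P=1.300 > Ia=0.712: effective rainfall P−Ia = 10751/18270 in
Runoff Q = (P−Ia)²/(P−Ia+S) = (0.588)²/(0.588+3.558) = 8891077/106459290 ≈ 0.084 in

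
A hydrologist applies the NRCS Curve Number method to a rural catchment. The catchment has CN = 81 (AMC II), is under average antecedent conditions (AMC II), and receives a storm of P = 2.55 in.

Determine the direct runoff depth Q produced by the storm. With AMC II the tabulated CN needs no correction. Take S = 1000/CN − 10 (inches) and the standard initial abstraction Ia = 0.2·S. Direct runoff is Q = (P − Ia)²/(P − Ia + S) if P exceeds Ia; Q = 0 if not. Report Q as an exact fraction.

AMC II — tabulated CN = 81 applies directly.
S = 1000/81 − 10 = 190/81 in ≈ 2.346 in
Ia = 0.2S: 0.2·2.346 = 0.469 in (exactly 38/81)
P − Ia = 2.550 − 0.469 = 3371/1620 ≈ 2.081 in (> 0, runoff occurs)
Q = (3371/1620)²/((3371/1620) + 190/81) = (11363641/2624400)/(7171/1620) = 11363641/11617020 in ≈ 0.978 in

Q = 11363641/11617020 in ≈ 0.978 in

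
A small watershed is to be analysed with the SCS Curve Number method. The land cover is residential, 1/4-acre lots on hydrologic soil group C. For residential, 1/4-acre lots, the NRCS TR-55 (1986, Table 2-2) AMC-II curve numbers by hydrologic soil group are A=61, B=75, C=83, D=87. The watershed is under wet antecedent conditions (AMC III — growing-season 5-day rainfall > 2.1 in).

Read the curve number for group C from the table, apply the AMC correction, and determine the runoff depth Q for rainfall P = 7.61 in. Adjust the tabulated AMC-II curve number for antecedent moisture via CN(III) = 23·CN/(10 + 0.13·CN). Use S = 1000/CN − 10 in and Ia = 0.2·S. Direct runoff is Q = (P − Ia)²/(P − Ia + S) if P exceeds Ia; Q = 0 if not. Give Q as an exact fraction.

Q = 2012848725001/303292184100 in ≈ 6.637 in

NRCS table: residential, 1/4-acre lots, soil group C → CN(II) = 83
CN(III) from CN(II)=83: (23·83)/(10 + 0.13·83) = 190900/2079 ≈ 91.823
Retention S: 1000/CN − 10 with CN=91.823 → S = 1700/1909 ≈ 0.891 in
Ia = 0.2·(1700/1909) = 340/1909 in ≈ 0.178 in
P − Ia = 7.610 − 0.178 = 1418749/190900 ≈ 7.432 in (> 0, runoff occurs)
Q: (1418749/190900)² ÷ (1588749/190900) = 2012848725001/303292184100 in (≈ 6.637 in)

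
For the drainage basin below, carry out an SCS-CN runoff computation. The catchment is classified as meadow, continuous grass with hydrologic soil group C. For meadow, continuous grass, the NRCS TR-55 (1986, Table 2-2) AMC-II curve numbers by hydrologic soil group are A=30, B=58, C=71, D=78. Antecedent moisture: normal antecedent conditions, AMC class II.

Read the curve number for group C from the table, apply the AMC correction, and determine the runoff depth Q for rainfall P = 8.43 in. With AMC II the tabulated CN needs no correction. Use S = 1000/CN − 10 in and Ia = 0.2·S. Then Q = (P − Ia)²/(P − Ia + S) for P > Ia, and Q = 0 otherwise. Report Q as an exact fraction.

NRCS table: meadow, continuous grass, soil group C → CN(II) = 71
CN(II) = 71; AMC II needs no correction.
S = 1000/71 − 10 = 290/71 in ≈ 4.085 in
Ia = 0.2·(290/71) = 58/71 in ≈ 0.817 in
P − Ia = 8.430 − 0.817 = 54053/7100 ≈ 7.613 in (> 0, runoff occurs)
Q: (54053/7100)² ÷ (83053/7100) = 2921726809/589676300 in (≈ 4.955 in)

Q = 2921726809/589676300 in ≈ 4.955 in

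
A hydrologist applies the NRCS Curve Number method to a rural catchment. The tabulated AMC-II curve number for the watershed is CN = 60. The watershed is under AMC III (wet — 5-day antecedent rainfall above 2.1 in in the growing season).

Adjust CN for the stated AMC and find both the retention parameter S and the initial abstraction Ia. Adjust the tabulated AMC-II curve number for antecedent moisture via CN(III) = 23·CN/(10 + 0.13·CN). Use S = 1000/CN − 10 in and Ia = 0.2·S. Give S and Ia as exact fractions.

Adjust CN=60 to AMC III: 23·60/(10 + 0.13·60) → 1380 ÷ (89/5) = 6900/89 ≈ 77.528
S = 1000/(6900/89) − 10 = 200/69 in ≈ 2.899 in
Ia = 0.2·(200/69) = 40/69 in ≈ 0.580 in

S = 200/69 in ≈ 2.899 in; Ia = 40/69 in ≈ 0.580 in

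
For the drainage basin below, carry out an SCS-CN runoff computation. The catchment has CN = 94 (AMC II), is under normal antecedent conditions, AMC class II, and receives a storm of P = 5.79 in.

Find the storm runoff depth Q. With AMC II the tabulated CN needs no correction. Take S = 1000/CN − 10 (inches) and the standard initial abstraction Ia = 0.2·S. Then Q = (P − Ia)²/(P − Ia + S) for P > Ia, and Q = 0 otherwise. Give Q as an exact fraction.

AMC II — tabulated CN = 94 applies directly.
S = 1000/94 − 10 = 30/47 in ≈ 0.638 in
Ia = 0.2S: 0.2·0.638 = 0.128 in (exactly 6/47)
Excess rainfall: 5.790 − 0.128 = 5.662 in; P > Ia so Q > 0
Q: (26613/4700)² ÷ (29613/4700) = 236083923/46393700 in (≈ 5.089 in)

Q = 236083923/46393700 in ≈ 5.089 in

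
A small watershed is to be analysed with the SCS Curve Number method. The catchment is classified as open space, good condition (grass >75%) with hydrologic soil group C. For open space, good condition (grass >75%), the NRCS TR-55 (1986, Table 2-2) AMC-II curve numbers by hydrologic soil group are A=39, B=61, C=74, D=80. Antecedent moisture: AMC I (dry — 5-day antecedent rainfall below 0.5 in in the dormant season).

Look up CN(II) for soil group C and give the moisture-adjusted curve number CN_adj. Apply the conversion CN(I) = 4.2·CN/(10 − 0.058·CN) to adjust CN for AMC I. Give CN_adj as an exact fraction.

CN_adj = 77700/1427 ≈ 54.450

NRCS table: open space, good condition (grass >75%), soil group C → CN(II) = 74
CN(I) from CN(II)=74: (4.2·74)/(10 − 0.058·74) = 77700/1427 ≈ 54.450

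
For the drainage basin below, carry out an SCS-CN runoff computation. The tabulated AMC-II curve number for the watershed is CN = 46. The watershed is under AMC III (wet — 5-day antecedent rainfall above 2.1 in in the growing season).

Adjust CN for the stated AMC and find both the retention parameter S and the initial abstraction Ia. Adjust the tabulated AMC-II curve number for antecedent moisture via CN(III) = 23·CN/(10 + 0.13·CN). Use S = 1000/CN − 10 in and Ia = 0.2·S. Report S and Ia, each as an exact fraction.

CN(III) from CN(II)=46: (23·46)/(10 + 0.13·46) = 52900/799 ≈ 66.208
Max retention: S = 1000/(52900/799) − 10 = 2700/529 in (≈ 5.104 in)
Ia = 0.2S: 0.2·5.104 = 1.021 in (exactly 540/529)

S = 2700/529 in ≈ 5.104 in; Ia = 540/529 in ≈ 1.021 in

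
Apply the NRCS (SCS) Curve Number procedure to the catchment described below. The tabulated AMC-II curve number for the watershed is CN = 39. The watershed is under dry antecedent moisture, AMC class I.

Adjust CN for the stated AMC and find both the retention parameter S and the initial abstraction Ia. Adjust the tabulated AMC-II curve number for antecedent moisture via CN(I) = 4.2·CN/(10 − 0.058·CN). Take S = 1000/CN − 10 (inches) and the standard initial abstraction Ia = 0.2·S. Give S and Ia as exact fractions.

Dry (AMC I): CN(I) = 4.2·39/(10 − 0.058·39) = (819/5)/(3869/500) = 81900/3869 ≈ 21.168
S = 1000/(81900/3869) − 10 = 30500/819 in ≈ 37.241 in
Initial abstraction Ia = S/5 = (30500/819)/5 = 6100/819 ≈ 7.448 in

S = 30500/819 in ≈ 37.241 in; Ia = 6100/819 in ≈ 7.448 in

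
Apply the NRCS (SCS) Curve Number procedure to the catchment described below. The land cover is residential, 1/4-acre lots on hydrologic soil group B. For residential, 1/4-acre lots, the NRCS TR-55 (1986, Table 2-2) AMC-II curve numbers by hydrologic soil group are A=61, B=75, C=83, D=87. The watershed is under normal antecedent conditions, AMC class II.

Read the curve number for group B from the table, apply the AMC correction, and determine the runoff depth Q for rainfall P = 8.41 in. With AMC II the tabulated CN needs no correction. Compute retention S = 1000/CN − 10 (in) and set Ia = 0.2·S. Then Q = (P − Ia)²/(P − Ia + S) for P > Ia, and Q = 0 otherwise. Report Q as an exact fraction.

NRCS table: residential, 1/4-acre lots, soil group B → CN(II) = 75
CN(II) = 75; AMC II needs no correction.
Retention S: 1000/CN − 10 with CN=75.000 → S = 10/3 ≈ 3.333 in
Initial abstraction Ia = S/5 = (10/3)/5 = 2/3 ≈ 0.667 in
Excess rainfall: 8.410 − 0.667 = 7.743 in; P > Ia so Q > 0
Runoff Q = (P−Ia)²/(P−Ia+S) = (7.743)²/(7.743+3.333) = 5396329/996900 ≈ 5.413 in

Q = 5396329/996900 in ≈ 5.413 in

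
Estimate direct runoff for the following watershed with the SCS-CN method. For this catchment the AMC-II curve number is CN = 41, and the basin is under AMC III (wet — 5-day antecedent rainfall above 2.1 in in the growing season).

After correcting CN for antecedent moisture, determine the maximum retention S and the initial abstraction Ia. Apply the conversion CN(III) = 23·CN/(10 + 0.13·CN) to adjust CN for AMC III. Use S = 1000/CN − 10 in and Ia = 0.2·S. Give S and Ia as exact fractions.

CN(III) from CN(II)=41: (23·41)/(10 + 0.13·41) = 94300/1533 ≈ 61.513
Max retention: S = 1000/(94300/1533) − 10 = 5900/943 in (≈ 6.257 in)
Ia = 0.2·(5900/943) = 1180/943 in ≈ 1.251 in

S = 5900/943 in ≈ 6.257 in; Ia = 1180/943 in ≈ 1.251 in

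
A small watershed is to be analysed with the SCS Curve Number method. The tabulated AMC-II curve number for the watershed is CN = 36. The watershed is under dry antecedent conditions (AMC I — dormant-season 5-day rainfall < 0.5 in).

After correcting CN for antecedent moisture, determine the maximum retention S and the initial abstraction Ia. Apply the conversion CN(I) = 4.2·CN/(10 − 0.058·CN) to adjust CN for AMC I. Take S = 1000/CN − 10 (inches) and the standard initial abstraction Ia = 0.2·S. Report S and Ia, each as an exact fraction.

S = 8000/189 in ≈ 42.328 in; Ia = 1600/189 in ≈ 8.466 in

Adjust CN=36 to AMC I: 4.2·36/(10 − 0.058·36) → (756/5) ÷ (989/125) = 18900/989 ≈ 19.110
Retention S: 1000/CN − 10 with CN=19.110 → S = 8000/189 ≈ 42.328 in
Ia = 0.2·(8000/189) = 1600/189 in ≈ 8.466 in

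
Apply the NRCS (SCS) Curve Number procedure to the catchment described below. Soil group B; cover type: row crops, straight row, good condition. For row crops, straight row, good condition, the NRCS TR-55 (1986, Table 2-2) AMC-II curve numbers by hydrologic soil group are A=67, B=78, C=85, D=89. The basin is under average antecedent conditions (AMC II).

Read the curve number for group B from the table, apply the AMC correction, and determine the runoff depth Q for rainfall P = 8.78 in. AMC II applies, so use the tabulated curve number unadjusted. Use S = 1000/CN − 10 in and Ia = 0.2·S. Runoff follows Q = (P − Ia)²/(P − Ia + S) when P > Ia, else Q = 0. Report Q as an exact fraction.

NRCS table: row crops, straight row, good condition, soil group B → CN(II) = 78
Average conditions: CN = 78 (no AMC adjustment).
Max retention: S = 1000/78 − 10 = 110/39 in (≈ 2.821 in)
Initial abstraction Ia = S/5 = (110/39)/5 = 22/39 ≈ 0.564 in
Excess rainfall: 8.780 − 0.564 = 8.216 in; P > Ia so Q > 0
Q = (16021/1950)²/((16021/1950) + 110/39) = (256672441/3802500)/(21521/1950) = 256672441/41965950 in ≈ 6.116 in

Q = 256672441/41965950 in ≈ 6.116 in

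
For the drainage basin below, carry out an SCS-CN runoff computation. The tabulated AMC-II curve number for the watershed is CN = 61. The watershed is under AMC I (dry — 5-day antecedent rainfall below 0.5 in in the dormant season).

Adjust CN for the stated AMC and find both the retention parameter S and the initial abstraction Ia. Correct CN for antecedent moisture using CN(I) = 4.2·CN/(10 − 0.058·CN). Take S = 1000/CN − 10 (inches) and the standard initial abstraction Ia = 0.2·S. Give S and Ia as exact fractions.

Adjust CN=61 to AMC I: 4.2·61/(10 − 0.058·61) → (1281/5) ÷ (3231/500) = 42700/1077 ≈ 39.647
S = 1000/(42700/1077) − 10 = 6500/427 in ≈ 15.222 in
Initial abstraction Ia = S/5 = (6500/427)/5 = 1300/427 ≈ 3.044 in

S = 6500/427 in ≈ 15.222 in; Ia = 1300/427 in ≈ 3.044 in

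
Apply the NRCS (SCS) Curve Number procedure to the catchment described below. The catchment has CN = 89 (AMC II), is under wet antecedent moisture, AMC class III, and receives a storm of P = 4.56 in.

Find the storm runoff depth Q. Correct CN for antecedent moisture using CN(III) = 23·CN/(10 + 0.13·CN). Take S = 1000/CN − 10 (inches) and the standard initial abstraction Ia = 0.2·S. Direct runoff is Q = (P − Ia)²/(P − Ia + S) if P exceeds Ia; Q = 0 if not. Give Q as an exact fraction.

Q = 25959634082/6533972825 in ≈ 3.973 in

Wet (AMC III): CN(III) = 23·89/(10 + 0.13·89) = 2047/(2157/100) = 204700/2157 ≈ 94.900
S = 1000/(204700/2157) − 10 = 1100/2047 in ≈ 0.537 in
Initial abstraction Ia = S/5 = (1100/2047)/5 = 220/2047 ≈ 0.107 in
Excess rainfall: 4.560 − 0.107 = 4.453 in; P > Ia so Q > 0
Q: (227858/51175)² ÷ (255358/51175) = 25959634082/6533972825 in (≈ 3.973 in)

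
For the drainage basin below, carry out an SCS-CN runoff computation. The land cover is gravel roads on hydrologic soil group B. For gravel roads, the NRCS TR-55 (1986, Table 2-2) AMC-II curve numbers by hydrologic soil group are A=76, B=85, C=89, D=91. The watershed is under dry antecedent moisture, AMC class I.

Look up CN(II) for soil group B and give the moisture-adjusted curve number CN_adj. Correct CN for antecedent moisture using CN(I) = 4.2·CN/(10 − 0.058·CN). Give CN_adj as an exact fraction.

NRCS table: gravel roads, soil group B → CN(II) = 85
Dry (AMC I): CN(I) = 4.2·85/(10 − 0.058·85) = 357/(507/100) = 11900/169 ≈ 70.414

CN_adj = 11900/169 ≈ 70.414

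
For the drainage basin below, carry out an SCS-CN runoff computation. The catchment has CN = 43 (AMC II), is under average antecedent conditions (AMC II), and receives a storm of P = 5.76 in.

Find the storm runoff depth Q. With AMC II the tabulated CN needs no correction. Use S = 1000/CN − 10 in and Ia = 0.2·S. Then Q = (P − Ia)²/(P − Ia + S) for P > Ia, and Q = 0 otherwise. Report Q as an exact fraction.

Q = 930747/1575950 in ≈ 0.591 in

AMC II — tabulated CN = 43 applies directly.
Max retention: S = 1000/43 − 10 = 570/43 in (≈ 13.256 in)
Ia = 0.2S: 0.2·13.256 = 2.651 in (exactly 114/43)
P − Ia = 5.760 − 2.651 = 3342/1075 ≈ 3.109 in (> 0, runoff occurs)
Runoff Q = (P−Ia)²/(P−Ia+S) = (3.109)²/(3.109+13.256) = 930747/1575950 ≈ 0.591 in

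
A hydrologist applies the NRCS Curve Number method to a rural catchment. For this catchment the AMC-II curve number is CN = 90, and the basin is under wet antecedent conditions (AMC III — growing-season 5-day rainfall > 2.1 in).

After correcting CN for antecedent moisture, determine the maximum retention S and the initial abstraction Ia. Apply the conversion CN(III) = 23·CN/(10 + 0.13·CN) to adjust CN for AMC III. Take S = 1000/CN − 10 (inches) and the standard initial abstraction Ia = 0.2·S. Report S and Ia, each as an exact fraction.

Wet (AMC III): CN(III) = 23·90/(10 + 0.13·90) = 2070/(217/10) = 20700/217 ≈ 95.392
Max retention: S = 1000/(20700/217) − 10 = 100/207 in (≈ 0.483 in)
Ia = 0.2S: 0.2·0.483 = 0.097 in (exactly 20/207)

S = 100/207 in ≈ 0.483 in; Ia = 20/207 in ≈ 0.097 in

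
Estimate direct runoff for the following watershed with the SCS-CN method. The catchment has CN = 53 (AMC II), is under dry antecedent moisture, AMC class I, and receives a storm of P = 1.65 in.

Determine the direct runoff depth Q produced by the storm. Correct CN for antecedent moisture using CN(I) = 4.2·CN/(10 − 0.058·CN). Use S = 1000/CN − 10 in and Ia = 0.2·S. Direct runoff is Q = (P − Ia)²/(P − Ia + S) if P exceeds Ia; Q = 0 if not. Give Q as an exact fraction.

Q = 0 in ≈ 0.000 in

CN(I) from CN(II)=53: (4.2·53)/(10 − 0.058·53) = 111300/3463 ≈ 32.140
Max retention: S = 1000/(111300/3463) − 10 = 23500/1113 in (≈ 21.114 in)
Ia = 0.2·(23500/1113) = 4700/1113 in ≈ 4.223 in
P = 1.650 ≤ Ia = 4.223 in: entire storm abstracted, Q = 0.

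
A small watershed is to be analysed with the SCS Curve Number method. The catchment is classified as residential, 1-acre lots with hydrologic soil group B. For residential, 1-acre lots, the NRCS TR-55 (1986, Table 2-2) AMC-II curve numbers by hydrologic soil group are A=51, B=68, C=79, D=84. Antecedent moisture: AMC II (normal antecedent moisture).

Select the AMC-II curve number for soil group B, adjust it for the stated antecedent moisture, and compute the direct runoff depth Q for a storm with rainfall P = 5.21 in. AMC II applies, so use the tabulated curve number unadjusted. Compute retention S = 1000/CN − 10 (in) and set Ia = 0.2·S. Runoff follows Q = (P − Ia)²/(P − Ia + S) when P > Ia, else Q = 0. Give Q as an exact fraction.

NRCS table: residential, 1-acre lots, soil group B → CN(II) = 68
Average conditions: CN = 68 (no AMC adjustment).
Max retention: S = 1000/68 − 10 = 80/17 in (≈ 4.706 in)
Initial abstraction Ia = S/5 = (80/17)/5 = 16/17 ≈ 0.941 in
Since P=5.210 > Ia=0.941: effective rainfall P−Ia = 7257/1700 in
Q: (7257/1700)² ÷ (15257/1700) = 52664049/25936900 in (≈ 2.030 in)

Q = 52664049/25936900 in ≈ 2.030 in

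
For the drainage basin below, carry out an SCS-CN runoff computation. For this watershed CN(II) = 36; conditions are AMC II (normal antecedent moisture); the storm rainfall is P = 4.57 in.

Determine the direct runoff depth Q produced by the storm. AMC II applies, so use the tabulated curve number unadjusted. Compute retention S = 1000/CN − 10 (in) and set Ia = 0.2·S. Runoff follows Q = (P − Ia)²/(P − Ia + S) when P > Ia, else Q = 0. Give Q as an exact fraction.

Q = 833569/15221700 in ≈ 0.055 in

Average conditions: CN = 36 (no AMC adjustment).
S = 1000/36 − 10 = 160/9 in ≈ 17.778 in
Ia = 0.2S: 0.2·17.778 = 3.556 in (exactly 32/9)
Excess rainfall: 4.570 − 3.556 = 1.014 in; P > Ia so Q > 0
Q = (913/900)²/((913/900) + 160/9) = (833569/810000)/(16913/900) = 833569/15221700 in ≈ 0.055 in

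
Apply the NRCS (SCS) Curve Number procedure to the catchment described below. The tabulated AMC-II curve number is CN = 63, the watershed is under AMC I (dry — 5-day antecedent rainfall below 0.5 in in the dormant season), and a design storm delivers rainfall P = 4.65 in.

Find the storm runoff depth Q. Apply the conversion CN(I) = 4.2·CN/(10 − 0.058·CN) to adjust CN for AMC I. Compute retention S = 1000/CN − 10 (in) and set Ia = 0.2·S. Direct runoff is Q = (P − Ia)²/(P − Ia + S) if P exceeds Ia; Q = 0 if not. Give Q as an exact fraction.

Adjust CN=63 to AMC I: 4.2·63/(10 − 0.058·63) → (1323/5) ÷ (3173/500) = 132300/3173 ≈ 41.696
Max retention: S = 1000/(132300/3173) − 10 = 18500/1323 in (≈ 13.983 in)
Ia = 0.2S: 0.2·13.983 = 2.797 in (exactly 3700/1323)
Since P=4.650 > Ia=2.797: effective rainfall P−Ia = 49039/26460 in
Q = (49039/26460)²/((49039/26460) + 18500/1323) = (2404823521/700131600)/(419039/26460) = 2404823521/11087771940 in ≈ 0.217 in

Q = 2404823521/11087771940 in ≈ 0.217 in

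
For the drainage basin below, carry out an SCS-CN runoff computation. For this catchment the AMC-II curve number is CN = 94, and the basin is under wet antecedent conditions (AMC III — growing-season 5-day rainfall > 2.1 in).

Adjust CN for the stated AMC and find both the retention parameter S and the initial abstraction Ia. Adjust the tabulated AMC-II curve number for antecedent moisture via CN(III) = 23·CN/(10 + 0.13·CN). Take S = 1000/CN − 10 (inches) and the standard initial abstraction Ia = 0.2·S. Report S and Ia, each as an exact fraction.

S = 300/1081 in ≈ 0.278 in; Ia = 60/1081 in ≈ 0.056 in

Adjust CN=94 to AMC III: 23·94/(10 + 0.13·94) → 2162 ÷ (1111/50) = 108100/1111 ≈ 97.300
S = 1000/(108100/1111) − 10 = 300/1081 in ≈ 0.278 in
Ia = 0.2·(300/1081) = 60/1081 in ≈ 0.056 in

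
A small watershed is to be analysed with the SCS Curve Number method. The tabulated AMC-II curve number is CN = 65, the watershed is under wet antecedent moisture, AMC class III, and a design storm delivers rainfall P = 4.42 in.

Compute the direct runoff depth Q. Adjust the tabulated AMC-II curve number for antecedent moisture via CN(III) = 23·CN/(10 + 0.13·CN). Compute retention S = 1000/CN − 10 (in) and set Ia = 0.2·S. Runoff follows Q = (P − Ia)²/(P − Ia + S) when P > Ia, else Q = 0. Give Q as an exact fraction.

Adjust CN=65 to AMC III: 23·65/(10 + 0.13·65) → 1495 ÷ (369/20) = 29900/369 ≈ 81.030
S = 1000/(29900/369) − 10 = 700/299 in ≈ 2.341 in
Initial abstraction Ia = S/5 = (700/299)/5 = 140/299 ≈ 0.468 in
P − Ia = 4.420 − 0.468 = 59079/14950 ≈ 3.952 in (> 0, runoff occurs)
Q: (59079/14950)² ÷ (94079/14950) = 3490328241/1406481050 in (≈ 2.482 in)

Q = 3490328241/1406481050 in ≈ 2.482 in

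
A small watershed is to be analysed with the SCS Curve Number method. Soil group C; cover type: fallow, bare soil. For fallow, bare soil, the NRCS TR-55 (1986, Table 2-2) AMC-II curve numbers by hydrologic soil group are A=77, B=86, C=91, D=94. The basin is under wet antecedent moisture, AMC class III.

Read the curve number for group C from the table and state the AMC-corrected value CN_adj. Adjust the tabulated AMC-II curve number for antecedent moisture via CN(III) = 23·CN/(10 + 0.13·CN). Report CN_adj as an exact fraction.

CN_adj = 209300/2183 ≈ 95.877

NRCS table: fallow, bare soil, soil group C → CN(II) = 91
Adjust CN=91 to AMC III: 23·91/(10 + 0.13·91) → 2093 ÷ (2183/100) = 209300/2183 ≈ 95.877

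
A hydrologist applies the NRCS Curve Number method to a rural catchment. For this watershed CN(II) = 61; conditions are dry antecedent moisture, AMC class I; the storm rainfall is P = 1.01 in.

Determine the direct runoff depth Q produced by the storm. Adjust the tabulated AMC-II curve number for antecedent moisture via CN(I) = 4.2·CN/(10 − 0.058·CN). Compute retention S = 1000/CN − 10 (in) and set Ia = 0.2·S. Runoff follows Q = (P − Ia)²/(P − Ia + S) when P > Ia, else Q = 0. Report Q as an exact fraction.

CN(I) from CN(II)=61: (4.2·61)/(10 − 0.058·61) = 42700/1077 ≈ 39.647
S = 1000/(42700/1077) − 10 = 6500/427 in ≈ 15.222 in
Initial abstraction Ia = S/5 = (6500/427)/5 = 1300/427 ≈ 3.044 in
P = 1.010 ≤ Ia = 3.044 in: entire storm abstracted, Q = 0.

Q = 0 in ≈ 0.000 in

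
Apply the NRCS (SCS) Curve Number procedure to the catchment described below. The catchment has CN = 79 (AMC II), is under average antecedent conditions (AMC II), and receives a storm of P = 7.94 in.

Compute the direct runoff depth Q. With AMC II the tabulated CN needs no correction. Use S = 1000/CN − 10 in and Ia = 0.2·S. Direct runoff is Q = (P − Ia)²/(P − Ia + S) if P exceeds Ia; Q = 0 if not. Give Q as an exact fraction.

Q = 856323169/157063850 in ≈ 5.452 in

AMC II — tabulated CN = 79 applies directly.
Retention S: 1000/CN − 10 with CN=79.000 → S = 210/79 ≈ 2.658 in
Initial abstraction Ia = S/5 = (210/79)/5 = 42/79 ≈ 0.532 in
Since P=7.940 > Ia=0.532: effective rainfall P−Ia = 29263/3950 in
Runoff Q = (P−Ia)²/(P−Ia+S) = (7.408)²/(7.408+2.658) = 856323169/157063850 ≈ 5.452 in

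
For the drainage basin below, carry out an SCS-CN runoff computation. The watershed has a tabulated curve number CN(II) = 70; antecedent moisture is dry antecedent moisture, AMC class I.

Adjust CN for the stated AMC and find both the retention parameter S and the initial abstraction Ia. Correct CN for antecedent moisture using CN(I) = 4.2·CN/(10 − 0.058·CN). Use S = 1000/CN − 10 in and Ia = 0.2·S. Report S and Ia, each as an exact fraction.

Adjust CN=70 to AMC I: 4.2·70/(10 − 0.058·70) → 294 ÷ (297/50) = 4900/99 ≈ 49.495
S = 1000/(4900/99) − 10 = 500/49 in ≈ 10.204 in
Ia = 0.2S: 0.2·10.204 = 2.041 in (exactly 100/49)

S = 500/49 in ≈ 10.204 in; Ia = 100/49 in ≈ 2.041 in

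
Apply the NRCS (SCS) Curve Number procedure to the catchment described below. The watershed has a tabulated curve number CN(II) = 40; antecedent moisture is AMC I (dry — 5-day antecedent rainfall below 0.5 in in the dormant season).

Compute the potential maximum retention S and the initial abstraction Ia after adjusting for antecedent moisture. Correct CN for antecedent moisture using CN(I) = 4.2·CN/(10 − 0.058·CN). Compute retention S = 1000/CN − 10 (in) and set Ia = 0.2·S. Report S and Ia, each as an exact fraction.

S = 250/7 in ≈ 35.714 in; Ia = 50/7 in ≈ 7.143 in

Adjust CN=40 to AMC I: 4.2·40/(10 − 0.058·40) → 168 ÷ (192/25) = 175/8 ≈ 21.875
Max retention: S = 1000/(175/8) − 10 = 250/7 in (≈ 35.714 in)
Ia = 0.2·(250/7) = 50/7 in ≈ 7.143 in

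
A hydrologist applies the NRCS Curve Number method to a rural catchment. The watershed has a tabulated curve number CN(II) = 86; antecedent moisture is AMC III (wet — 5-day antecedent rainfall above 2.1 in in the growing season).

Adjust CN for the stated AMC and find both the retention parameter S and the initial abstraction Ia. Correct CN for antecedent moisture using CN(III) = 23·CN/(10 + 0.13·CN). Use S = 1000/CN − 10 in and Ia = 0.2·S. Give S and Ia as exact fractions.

S = 700/989 in ≈ 0.708 in; Ia = 140/989 in ≈ 0.142 in

Adjust CN=86 to AMC III: 23·86/(10 + 0.13·86) → 1978 ÷ (1059/50) = 98900/1059 ≈ 93.390
Retention S: 1000/CN − 10 with CN=93.390 → S = 700/989 ≈ 0.708 in
Initial abstraction Ia = S/5 = (700/989)/5 = 140/989 ≈ 0.142 in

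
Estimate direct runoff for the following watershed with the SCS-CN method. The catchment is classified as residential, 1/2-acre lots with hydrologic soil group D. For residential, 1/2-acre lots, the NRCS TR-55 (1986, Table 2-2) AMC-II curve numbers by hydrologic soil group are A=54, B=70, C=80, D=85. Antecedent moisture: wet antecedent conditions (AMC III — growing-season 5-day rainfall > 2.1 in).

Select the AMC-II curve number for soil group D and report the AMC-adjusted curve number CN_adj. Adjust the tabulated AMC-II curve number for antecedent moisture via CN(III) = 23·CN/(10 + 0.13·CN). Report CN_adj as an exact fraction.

NRCS table: residential, 1/2-acre lots, soil group D → CN(II) = 85
CN(III) from CN(II)=85: (23·85)/(10 + 0.13·85) = 39100/421 ≈ 92.874

CN_adj = 39100/421 ≈ 92.874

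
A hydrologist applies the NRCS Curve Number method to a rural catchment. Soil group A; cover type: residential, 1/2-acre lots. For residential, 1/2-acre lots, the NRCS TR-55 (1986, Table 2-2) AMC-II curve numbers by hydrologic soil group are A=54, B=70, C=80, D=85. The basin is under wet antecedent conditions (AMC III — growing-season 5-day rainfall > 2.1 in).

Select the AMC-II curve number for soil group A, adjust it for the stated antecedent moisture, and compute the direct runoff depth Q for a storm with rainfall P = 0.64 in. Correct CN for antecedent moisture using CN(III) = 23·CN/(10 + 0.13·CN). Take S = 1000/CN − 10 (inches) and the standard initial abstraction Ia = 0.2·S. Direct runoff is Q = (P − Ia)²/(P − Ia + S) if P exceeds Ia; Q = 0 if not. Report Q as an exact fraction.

Q = 0 in ≈ 0.000 in

NRCS table: residential, 1/2-acre lots, soil group A → CN(II) = 54
Adjust CN=54 to AMC III: 23·54/(10 + 0.13·54) → 1242 ÷ (851/50) = 2700/37 ≈ 72.973
S = 1000/(2700/37) − 10 = 100/27 in ≈ 3.704 in
Initial abstraction Ia = S/5 = (100/27)/5 = 20/27 ≈ 0.741 in
P = 0.640 ≤ Ia = 0.741 in: entire storm abstracted, Q = 0.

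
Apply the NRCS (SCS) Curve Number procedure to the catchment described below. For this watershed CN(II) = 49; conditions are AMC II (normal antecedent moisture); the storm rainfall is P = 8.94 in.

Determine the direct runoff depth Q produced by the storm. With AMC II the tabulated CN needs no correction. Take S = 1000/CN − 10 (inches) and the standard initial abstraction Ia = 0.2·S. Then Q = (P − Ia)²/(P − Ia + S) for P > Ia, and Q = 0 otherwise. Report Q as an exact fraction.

CN(II) = 49; AMC II needs no correction.
Max retention: S = 1000/49 − 10 = 510/49 in (≈ 10.408 in)
Ia = 0.2·(510/49) = 102/49 in ≈ 2.082 in
Excess rainfall: 8.940 − 2.082 = 6.858 in; P > Ia so Q > 0
Q: (16803/2450)² ÷ (42303/2450) = 94113603/34547450 in (≈ 2.724 in)

Q = 94113603/34547450 in ≈ 2.724 in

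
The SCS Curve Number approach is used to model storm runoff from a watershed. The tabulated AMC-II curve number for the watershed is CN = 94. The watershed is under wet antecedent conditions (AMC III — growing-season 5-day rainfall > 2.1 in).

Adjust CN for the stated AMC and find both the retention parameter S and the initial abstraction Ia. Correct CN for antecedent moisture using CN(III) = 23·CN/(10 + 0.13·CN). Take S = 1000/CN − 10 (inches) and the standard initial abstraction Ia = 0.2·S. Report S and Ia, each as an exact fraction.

Wet (AMC III): CN(III) = 23·94/(10 + 0.13·94) = 2162/(1111/50) = 108100/1111 ≈ 97.300
Retention S: 1000/CN − 10 with CN=97.300 → S = 300/1081 ≈ 0.278 in
Ia = 0.2S: 0.2·0.278 = 0.056 in (exactly 60/1081)

S = 300/1081 in ≈ 0.278 in; Ia = 60/1081 in ≈ 0.056 in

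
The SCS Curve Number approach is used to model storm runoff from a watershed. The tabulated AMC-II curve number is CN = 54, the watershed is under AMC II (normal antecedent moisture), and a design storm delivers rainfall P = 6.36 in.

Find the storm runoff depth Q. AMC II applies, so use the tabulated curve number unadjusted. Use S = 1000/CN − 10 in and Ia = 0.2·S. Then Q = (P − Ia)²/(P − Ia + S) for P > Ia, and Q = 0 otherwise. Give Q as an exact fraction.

Average conditions: CN = 54 (no AMC adjustment).
Max retention: S = 1000/54 − 10 = 230/27 in (≈ 8.519 in)
Ia = 0.2·(230/27) = 46/27 in ≈ 1.704 in
Excess rainfall: 6.360 − 1.704 = 4.656 in; P > Ia so Q > 0
Q: (3143/675)² ÷ (8893/675) = 9878449/6002775 in (≈ 1.646 in)

Q = 9878449/6002775 in ≈ 1.646 in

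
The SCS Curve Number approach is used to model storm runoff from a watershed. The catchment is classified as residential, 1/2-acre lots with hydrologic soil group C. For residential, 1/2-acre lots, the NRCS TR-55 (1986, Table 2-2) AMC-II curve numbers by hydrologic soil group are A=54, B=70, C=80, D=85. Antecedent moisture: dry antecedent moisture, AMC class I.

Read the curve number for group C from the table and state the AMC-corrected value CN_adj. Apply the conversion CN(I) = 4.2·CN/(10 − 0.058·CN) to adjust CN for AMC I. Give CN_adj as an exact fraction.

CN_adj = 4200/67 ≈ 62.687

NRCS table: residential, 1/2-acre lots, soil group C → CN(II) = 80
Adjust CN=80 to AMC I: 4.2·80/(10 − 0.058·80) → 336 ÷ (134/25) = 4200/67 ≈ 62.687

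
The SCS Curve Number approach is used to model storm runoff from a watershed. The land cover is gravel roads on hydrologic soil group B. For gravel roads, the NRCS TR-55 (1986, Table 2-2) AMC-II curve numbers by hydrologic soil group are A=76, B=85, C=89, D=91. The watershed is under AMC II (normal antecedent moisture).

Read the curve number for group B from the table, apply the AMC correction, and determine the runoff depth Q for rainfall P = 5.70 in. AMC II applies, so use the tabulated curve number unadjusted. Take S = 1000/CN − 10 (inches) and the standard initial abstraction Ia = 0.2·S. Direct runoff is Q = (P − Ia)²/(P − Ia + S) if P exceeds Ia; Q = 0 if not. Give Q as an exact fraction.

Q = 275427/68510 in ≈ 4.020 in

NRCS table: gravel roads, soil group B → CN(II) = 85
CN(II) = 85; AMC II needs no correction.
Max retention: S = 1000/85 − 10 = 30/17 in (≈ 1.765 in)
Ia = 0.2·(30/17) = 6/17 in ≈ 0.353 in
Since P=5.700 > Ia=0.353: effective rainfall P−Ia = 909/170 in
Q: (909/170)² ÷ (1209/170) = 275427/68510 in (≈ 4.020 in)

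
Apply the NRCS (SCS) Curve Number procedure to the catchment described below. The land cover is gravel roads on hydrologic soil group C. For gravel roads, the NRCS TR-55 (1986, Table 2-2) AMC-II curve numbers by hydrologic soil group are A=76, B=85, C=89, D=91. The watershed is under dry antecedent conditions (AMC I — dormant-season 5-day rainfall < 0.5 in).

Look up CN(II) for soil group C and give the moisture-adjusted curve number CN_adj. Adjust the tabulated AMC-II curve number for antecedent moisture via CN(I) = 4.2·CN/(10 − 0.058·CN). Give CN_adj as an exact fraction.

NRCS table: gravel roads, soil group C → CN(II) = 89
Adjust CN=89 to AMC I: 4.2·89/(10 − 0.058·89) → (1869/5) ÷ (2419/500) = 186900/2419 ≈ 77.263

CN_adj = 186900/2419 ≈ 77.263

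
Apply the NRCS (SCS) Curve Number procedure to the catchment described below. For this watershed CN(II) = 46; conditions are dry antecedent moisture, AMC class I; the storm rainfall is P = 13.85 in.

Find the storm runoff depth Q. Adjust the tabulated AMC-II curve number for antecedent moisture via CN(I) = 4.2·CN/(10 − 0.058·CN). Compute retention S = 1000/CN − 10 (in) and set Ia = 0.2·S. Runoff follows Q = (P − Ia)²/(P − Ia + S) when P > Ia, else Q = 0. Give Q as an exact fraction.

Q = 707400409/375442340 in ≈ 1.884 in

CN(I) from CN(II)=46: (4.2·46)/(10 − 0.058·46) = 16100/611 ≈ 26.350
Max retention: S = 1000/(16100/611) − 10 = 4500/161 in (≈ 27.950 in)
Ia = 0.2·(4500/161) = 900/161 in ≈ 5.590 in
Since P=13.850 > Ia=5.590: effective rainfall P−Ia = 26597/3220 in
Runoff Q = (P−Ia)²/(P−Ia+S) = (8.260)²/(8.260+27.950) = 707400409/375442340 ≈ 1.884 in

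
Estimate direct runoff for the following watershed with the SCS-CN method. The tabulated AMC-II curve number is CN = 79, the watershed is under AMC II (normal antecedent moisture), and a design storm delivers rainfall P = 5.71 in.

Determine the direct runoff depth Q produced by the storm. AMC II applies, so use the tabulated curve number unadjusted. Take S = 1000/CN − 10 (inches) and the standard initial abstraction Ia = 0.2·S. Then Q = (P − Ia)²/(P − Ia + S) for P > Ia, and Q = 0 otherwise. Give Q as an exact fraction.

Q = 1673546281/489081100 in ≈ 3.422 in

AMC II — tabulated CN = 79 applies directly.
S = 1000/79 − 10 = 210/79 in ≈ 2.658 in
Ia = 0.2S: 0.2·2.658 = 0.532 in (exactly 42/79)
Since P=5.710 > Ia=0.532: effective rainfall P−Ia = 40909/7900 in
Q = (40909/7900)²/((40909/7900) + 210/79) = (1673546281/62410000)/(61909/7900) = 1673546281/489081100 in ≈ 3.422 in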